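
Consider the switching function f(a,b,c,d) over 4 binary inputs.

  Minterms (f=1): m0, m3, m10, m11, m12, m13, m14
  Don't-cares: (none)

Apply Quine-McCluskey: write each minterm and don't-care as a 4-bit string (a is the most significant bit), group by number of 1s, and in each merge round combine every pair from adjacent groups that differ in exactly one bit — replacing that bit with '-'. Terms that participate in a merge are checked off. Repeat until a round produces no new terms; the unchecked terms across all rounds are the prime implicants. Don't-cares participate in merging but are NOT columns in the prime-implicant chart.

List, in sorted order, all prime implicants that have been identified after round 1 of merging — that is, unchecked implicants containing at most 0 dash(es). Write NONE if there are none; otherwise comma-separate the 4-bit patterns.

size-2^0 implicants → 0000  0011(✓)  1010(✓)  1011(✓)  1100(✓)  1101(✓)  1110(✓)
size-2^1 implicants → -011  1-10  101-  11-0  110-
Unchecked terms (primes): -011, 0000, 1-10, 101-, 11-0, 110-

0000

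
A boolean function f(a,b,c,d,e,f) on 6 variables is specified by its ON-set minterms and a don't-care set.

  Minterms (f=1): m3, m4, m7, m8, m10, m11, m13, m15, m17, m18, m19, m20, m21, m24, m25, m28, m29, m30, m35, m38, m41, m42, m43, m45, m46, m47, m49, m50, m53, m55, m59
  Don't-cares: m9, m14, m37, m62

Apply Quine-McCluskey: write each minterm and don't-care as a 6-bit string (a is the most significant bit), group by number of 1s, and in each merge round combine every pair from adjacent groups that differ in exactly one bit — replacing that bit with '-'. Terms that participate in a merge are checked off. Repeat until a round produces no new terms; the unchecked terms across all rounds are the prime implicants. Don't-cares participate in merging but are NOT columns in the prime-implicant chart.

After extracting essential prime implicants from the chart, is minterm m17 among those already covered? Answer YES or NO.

YES

Round 0: 000011✓ 000100✓ 000111✓ 001000✓ 001001✓ 001010✓ 001011✓ 001101✓ 001110✓ 001111✓ 010001✓ 010010✓ 010011✓ 010100✓ 010101✓ 011000✓ 011001✓ 011100✓ 011101✓ 011110✓ 100011✓ 100101✓ 100110✓ 101001✓ 101010✓ 101011✓ 101101✓ 101110✓ 101111✓ 110001✓ 110010✓ 110101✓ 110111✓ 111011✓ 111110✓
Round 1: -00011✓ -01001✓ -01010✓ -01011✓ -01101✓ -01110✓ -01111✓ -10001✓ -10010 -10101✓ -11110✓ 0-0011 0-0100 0-1000✓ 0-1001✓ 0-1101✓ 0-1110✓ 00-011✓ 00-111✓ 000-11✓ 001-01✓ 001-10✓ 001-11✓ 0010-0✓ 0010-1✓ 00100-✓ 00101-✓ 0011-1✓ 00111-✓ 01-001✓ 01-100✓ 01-101✓ 010-01✓ 0100-1 01001- 01010-✓ 011-00✓ 011-01✓ 01100-✓ 0111-0 01110-✓ 1-0101 1-1011 1-1110✓ 10-011✓ 10-101 10-110 101-01✓ 101-10✓ 101-11✓ 1010-1✓ 10101-✓ 1011-1✓ 10111-✓ 110-01✓ 1101-1
Round 2: --1110 -0-011 -01-01✓ -01-10✓ -01-11✓ -010-1✓ -0101-✓ -011-1✓ -0111-✓ -10-01 0-1-01 0-100- 00--11 001--1✓ 001-1-✓ 0010-- 01--01 01-10- 011-0- 101--1✓ 101-1-✓
Round 3: -01--1 -01-1-
PIs = {--1110, -0-011, -01--1, -01-1-, -10-01, -10010, 0-0011, 0-0100, 0-1-01, 0-100-, 00--11, 0010--, 01--01, 01-10-, 0100-1, 01001-, 011-0-, 0111-0, 1-0101, 1-1011, 10-101, 10-110, 1101-1}
Coverage chart:
  m3: -0-011,0-0011,00--11
  m4: 0-0100 ←essential
  m7: 00--11 ←essential
  m8: 0-100-,0010--
  m10: -01-1-,0010--
  m11: -0-011,-01--1,-01-1-,00--11,0010--
  m13: -01--1,0-1-01
  m15: -01--1,-01-1-,00--11
  m17: -10-01,01--01,0100-1
  m18: -10010,01001-
  m19: 0-0011,0100-1,01001-
  m20: 0-0100,01-10-
  m21: -10-01,01--01,01-10-
  m24: 0-100-,011-0-
  m25: 0-1-01,0-100-,01--01,011-0-
  m28: 01-10-,011-0-,0111-0
  m29: 0-1-01,01--01,01-10-,011-0-
  m30: --1110,0111-0
  m35: -0-011 ←essential
  m38: 10-110 ←essential
  m41: -01--1 ←essential
  m42: -01-1- ←essential
  m43: -0-011,-01--1,-01-1-,1-1011
  m45: -01--1,10-101
  m46: --1110,-01-1-,10-110
  m47: -01--1,-01-1-
  m49: -10-01 ←essential
  m50: -10010 ←essential
  m53: -10-01,1-0101,1101-1
  m55: 1101-1 ←essential
  m59: 1-1011 ←essential
Essential: -0-011, -01--1, -01-1-, -10-01, -10010, 0-0100, 00--11, 1-1011, 10-110, 1101-1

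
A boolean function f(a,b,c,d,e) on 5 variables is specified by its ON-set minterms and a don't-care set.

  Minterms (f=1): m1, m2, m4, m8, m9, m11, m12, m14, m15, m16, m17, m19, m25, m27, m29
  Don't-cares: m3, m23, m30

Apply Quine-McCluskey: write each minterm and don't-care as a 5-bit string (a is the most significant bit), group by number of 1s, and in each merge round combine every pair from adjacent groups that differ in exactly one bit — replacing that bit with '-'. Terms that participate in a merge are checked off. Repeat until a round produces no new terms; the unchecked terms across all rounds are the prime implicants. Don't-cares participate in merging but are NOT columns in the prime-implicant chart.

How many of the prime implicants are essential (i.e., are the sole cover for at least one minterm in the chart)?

[col 0] 00001*, 00010*, 00011*, 00100*, 01000*, 01001*, 01011*, 01100*, 01110*, 01111*, 10000*, 10001*, 10011*, 10111*, 11001*, 11011*, 11101*, 11110*
[col 1] -0001*, -0011*, -1001*, -1011*, -1110, 0-001*, 0-011*, 0-100, 000-1*, 0001-, 01-00, 01-11, 010-1*, 0100-, 011-0, 0111-, 1-001*, 1-011*, 10-11, 100-1*, 1000-, 11-01, 110-1*
[col 2] --001*, --011*, -00-1*, -10-1*, 0-0-1*, 1-0-1*
[col 3] --0-1
Prime implicants: --0-1, -1110, 0-100, 0001-, 01-00, 01-11, 0100-, 011-0, 0111-, 10-11, 1000-, 11-01
PI chart (minterm → PIs covering it):
  1 | --0-1  (sole → essential)
  2 | 0001-  (sole → essential)
  4 | 0-100  (sole → essential)
  8 | 01-00,0100-
  9 | --0-1,0100-
  11 | --0-1,01-11
  12 | 0-100,01-00,011-0
  14 | -1110,011-0,0111-
  15 | 01-11,0111-
  16 | 1000-  (sole → essential)
  17 | --0-1,1000-
  19 | --0-1,10-11
  25 | --0-1,11-01
  27 | --0-1  (sole → essential)
  29 | 11-01  (sole → essential)
Essential prime implicants: --0-1, 0-100, 0001-, 1000-, 11-01

5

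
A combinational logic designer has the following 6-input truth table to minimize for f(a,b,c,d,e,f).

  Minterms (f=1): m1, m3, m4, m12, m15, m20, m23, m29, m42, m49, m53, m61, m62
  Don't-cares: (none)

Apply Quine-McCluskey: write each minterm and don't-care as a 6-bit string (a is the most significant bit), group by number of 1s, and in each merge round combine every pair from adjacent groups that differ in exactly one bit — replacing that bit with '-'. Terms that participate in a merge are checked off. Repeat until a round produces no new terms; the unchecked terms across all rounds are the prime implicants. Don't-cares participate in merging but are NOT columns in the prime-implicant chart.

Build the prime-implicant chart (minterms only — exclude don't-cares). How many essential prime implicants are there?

9

Round 0: 000001✓ 000011✓ 000100✓ 001100✓ 001111 010100✓ 010111 011101✓ 101010 110001✓ 110101✓ 111101✓ 111110
Round 1: -11101 0-0100 00-100 0000-1 11-101 110-01
PIs = {-11101, 0-0100, 00-100, 0000-1, 001111, 010111, 101010, 11-101, 110-01, 111110}
Coverage chart:
  m1: 0000-1 ←essential
  m3: 0000-1 ←essential
  m4: 0-0100,00-100
  m12: 00-100 ←essential
  m15: 001111 ←essential
  m20: 0-0100 ←essential
  m23: 010111 ←essential
  m29: -11101 ←essential
  m42: 101010 ←essential
  m49: 110-01 ←essential
  m53: 11-101,110-01
  m61: -11101,11-101
  m62: 111110 ←essential
Essential: -11101, 0-0100, 00-100, 0000-1, 001111, 010111, 101010, 110-01, 111110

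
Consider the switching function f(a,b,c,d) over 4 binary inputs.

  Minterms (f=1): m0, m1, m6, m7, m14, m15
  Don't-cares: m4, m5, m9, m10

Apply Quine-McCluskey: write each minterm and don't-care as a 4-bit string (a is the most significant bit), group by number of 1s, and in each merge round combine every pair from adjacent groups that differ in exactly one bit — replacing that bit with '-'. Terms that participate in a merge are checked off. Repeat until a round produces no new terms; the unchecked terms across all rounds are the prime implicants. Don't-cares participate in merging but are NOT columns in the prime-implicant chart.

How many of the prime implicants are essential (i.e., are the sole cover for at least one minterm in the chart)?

Round 0: 0000✓ 0001✓ 0100✓ 0101✓ 0110✓ 0111✓ 1001✓ 1010✓ 1110✓ 1111✓
Round 1: -001 -110✓ -111✓ 0-00✓ 0-01✓ 000-✓ 01-0✓ 01-1✓ 010-✓ 011-✓ 1-10 111-✓
Round 2: -11- 0-0- 01--
PIs = {-001, -11-, 0-0-, 01--, 1-10}
Coverage chart:
  m0: 0-0- ←essential
  m1: -001,0-0-
  m6: -11-,01--
  m7: -11-,01--
  m14: -11-,1-10
  m15: -11- ←essential
Essential: -11-, 0-0-

2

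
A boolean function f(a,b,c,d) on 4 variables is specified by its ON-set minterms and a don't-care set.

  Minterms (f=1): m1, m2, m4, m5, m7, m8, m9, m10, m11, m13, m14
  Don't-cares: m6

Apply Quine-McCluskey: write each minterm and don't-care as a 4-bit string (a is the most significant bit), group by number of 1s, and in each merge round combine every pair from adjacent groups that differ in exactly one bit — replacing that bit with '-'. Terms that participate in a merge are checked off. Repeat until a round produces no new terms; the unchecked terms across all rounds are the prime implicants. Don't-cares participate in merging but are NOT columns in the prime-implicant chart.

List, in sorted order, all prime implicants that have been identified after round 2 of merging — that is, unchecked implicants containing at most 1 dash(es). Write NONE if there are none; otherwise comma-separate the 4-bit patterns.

NONE

Round 0: 0001✓ 0010✓ 0100✓ 0101✓ 0110✓ 0111✓ 1000✓ 1001✓ 1010✓ 1011✓ 1101✓ 1110✓
Round 1: -001✓ -010✓ -101✓ -110✓ 0-01✓ 0-10✓ 01-0✓ 01-1✓ 010-✓ 011-✓ 1-01✓ 1-10✓ 10-0✓ 10-1✓ 100-✓ 101-✓
Round 2: --01 --10 01-- 10--
PIs = {--01, --10, 01--, 10--}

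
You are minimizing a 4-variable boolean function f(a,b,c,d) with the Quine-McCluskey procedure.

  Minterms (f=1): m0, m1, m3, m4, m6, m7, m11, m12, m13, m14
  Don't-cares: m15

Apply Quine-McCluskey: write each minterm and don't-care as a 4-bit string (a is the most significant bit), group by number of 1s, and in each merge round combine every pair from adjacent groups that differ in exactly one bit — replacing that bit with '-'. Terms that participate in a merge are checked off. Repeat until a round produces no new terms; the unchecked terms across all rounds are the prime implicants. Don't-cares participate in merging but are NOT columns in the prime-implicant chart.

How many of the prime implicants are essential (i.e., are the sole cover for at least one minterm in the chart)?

2

[col 0] 0000*, 0001*, 0011*, 0100*, 0110*, 0111*, 1011*, 1100*, 1101*, 1110*, 1111*
[col 1] -011*, -100*, -110*, -111*, 0-00, 0-11*, 00-1, 000-, 01-0*, 011-*, 1-11*, 11-0*, 11-1*, 110-*, 111-*
[col 2] --11, -1-0, -11-, 11--
Prime implicants: --11, -1-0, -11-, 0-00, 00-1, 000-, 11--
PI chart (minterm → PIs covering it):
  0 | 0-00,000-
  1 | 00-1,000-
  3 | --11,00-1
  4 | -1-0,0-00
  6 | -1-0,-11-
  7 | --11,-11-
  11 | --11  (sole → essential)
  12 | -1-0,11--
  13 | 11--  (sole → essential)
  14 | -1-0,-11-,11--
Essential prime implicants: --11, 11--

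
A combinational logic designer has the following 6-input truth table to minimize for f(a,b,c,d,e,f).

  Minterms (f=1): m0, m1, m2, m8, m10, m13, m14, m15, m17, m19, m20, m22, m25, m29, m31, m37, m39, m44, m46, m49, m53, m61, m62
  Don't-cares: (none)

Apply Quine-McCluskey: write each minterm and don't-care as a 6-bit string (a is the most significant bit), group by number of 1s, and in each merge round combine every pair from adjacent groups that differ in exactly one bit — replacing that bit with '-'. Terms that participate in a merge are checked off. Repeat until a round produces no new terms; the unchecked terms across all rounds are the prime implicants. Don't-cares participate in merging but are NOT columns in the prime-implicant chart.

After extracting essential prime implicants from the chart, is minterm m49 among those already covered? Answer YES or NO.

[col 0] 000000*, 000001*, 000010*, 001000*, 001010*, 001101*, 001110*, 001111*, 010001*, 010011*, 010100*, 010110*, 011001*, 011101*, 011111*, 100101*, 100111*, 101100*, 101110*, 110001*, 110101*, 111101*, 111110*
[col 1] -01110, -10001, -11101, 0-0001, 0-1101*, 0-1111*, 00-000*, 00-010*, 0000-0*, 00000-, 001-10, 0010-0*, 0011-1*, 00111-, 01-001, 0100-1, 0101-0, 011-01, 0111-1*, 1-0101, 1-1110, 1001-1, 1011-0, 11-101, 110-01
[col 2] 0-11-1, 00-0-0
Prime implicants: -01110, -10001, -11101, 0-0001, 0-11-1, 00-0-0, 00000-, 001-10, 00111-, 01-001, 0100-1, 0101-0, 011-01, 1-0101, 1-1110, 1001-1, 1011-0, 11-101, 110-01
PI chart (minterm → PIs covering it):
  0 | 00-0-0,00000-
  1 | 0-0001,00000-
  2 | 00-0-0  (sole → essential)
  8 | 00-0-0  (sole → essential)
  10 | 00-0-0,001-10
  13 | 0-11-1  (sole → essential)
  14 | -01110,001-10,00111-
  15 | 0-11-1,00111-
  17 | -10001,0-0001,01-001,0100-1
  19 | 0100-1  (sole → essential)
  20 | 0101-0  (sole → essential)
  22 | 0101-0  (sole → essential)
  25 | 01-001,011-01
  29 | -11101,0-11-1,011-01
  31 | 0-11-1  (sole → essential)
  37 | 1-0101,1001-1
  39 | 1001-1  (sole → essential)
  44 | 1011-0  (sole → essential)
  46 | -01110,1-1110,1011-0
  49 | -10001,110-01
  53 | 1-0101,11-101,110-01
  61 | -11101,11-101
  62 | 1-1110  (sole → essential)
Essential prime implicants: 0-11-1, 00-0-0, 0100-1, 0101-0, 1-1110, 1001-1, 1011-0

NO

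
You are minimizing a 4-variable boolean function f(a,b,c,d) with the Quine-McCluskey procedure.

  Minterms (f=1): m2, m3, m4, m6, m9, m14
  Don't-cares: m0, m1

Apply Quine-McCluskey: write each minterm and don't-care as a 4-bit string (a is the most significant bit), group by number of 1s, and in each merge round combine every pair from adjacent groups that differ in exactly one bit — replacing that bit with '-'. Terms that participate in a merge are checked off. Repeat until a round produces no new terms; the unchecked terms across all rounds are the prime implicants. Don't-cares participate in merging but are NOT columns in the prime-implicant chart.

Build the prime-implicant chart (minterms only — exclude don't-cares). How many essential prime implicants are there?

size-2^0 implicants → 0000(✓)  0001(✓)  0010(✓)  0011(✓)  0100(✓)  0110(✓)  1001(✓)  1110(✓)
size-2^1 implicants → -001  -110  0-00(✓)  0-10(✓)  00-0(✓)  00-1(✓)  000-(✓)  001-(✓)  01-0(✓)
size-2^2 implicants → 0--0  00--
Unchecked terms (primes): -001, -110, 0--0, 00--
Minterm coverage:
  m2 ⊆ 0--0,00--
  m3 ⊆ 00-- [E]
  m4 ⊆ 0--0 [E]
  m6 ⊆ -110,0--0
  m9 ⊆ -001 [E]
  m14 ⊆ -110 [E]
E = {-001, -110, 0--0, 00--}

4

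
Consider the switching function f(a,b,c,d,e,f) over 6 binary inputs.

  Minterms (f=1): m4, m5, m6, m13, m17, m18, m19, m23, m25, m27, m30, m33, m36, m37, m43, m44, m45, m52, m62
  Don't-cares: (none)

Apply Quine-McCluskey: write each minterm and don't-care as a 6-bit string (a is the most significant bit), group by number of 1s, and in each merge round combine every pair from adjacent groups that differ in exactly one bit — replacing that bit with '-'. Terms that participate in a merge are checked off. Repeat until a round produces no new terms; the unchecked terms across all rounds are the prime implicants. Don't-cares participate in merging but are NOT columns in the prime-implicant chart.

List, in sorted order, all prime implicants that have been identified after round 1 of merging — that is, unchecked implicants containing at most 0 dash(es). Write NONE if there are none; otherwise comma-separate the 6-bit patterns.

101011

size-2^0 implicants → 000100(✓)  000101(✓)  000110(✓)  001101(✓)  010001(✓)  010010(✓)  010011(✓)  010111(✓)  011001(✓)  011011(✓)  011110(✓)  100001(✓)  100100(✓)  100101(✓)  101011  101100(✓)  101101(✓)  110100(✓)  111110(✓)
size-2^1 implicants → -00100(✓)  -00101(✓)  -01101(✓)  -11110  00-101(✓)  0001-0  00010-(✓)  01-001(✓)  01-011(✓)  010-11  0100-1(✓)  01001-  0110-1(✓)  1-0100  10-100(✓)  10-101(✓)  100-01  10010-(✓)  10110-(✓)
size-2^2 implicants → -0-101  -0010-  01-0-1  10-10-
Unchecked terms (primes): -0-101, -0010-, -11110, 0001-0, 01-0-1, 010-11, 01001-, 1-0100, 10-10-, 100-01, 101011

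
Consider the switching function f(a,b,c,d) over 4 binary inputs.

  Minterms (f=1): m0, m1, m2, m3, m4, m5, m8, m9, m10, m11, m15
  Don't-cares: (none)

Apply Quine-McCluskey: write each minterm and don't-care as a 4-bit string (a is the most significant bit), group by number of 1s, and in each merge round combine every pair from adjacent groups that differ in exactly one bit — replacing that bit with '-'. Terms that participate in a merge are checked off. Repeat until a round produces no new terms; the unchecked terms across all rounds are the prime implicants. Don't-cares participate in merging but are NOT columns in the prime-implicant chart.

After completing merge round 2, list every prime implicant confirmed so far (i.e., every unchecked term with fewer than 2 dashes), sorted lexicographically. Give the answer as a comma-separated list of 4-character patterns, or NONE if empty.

Round 0: 0000✓ 0001✓ 0010✓ 0011✓ 0100✓ 0101✓ 1000✓ 1001✓ 1010✓ 1011✓ 1111✓
Round 1: -000✓ -001✓ -010✓ -011✓ 0-00✓ 0-01✓ 00-0✓ 00-1✓ 000-✓ 001-✓ 010-✓ 1-11 10-0✓ 10-1✓ 100-✓ 101-✓
Round 2: -0-0✓ -0-1✓ -00-✓ -01-✓ 0-0- 00--✓ 10--✓
Round 3: -0--
PIs = {-0--, 0-0-, 1-11}

1-11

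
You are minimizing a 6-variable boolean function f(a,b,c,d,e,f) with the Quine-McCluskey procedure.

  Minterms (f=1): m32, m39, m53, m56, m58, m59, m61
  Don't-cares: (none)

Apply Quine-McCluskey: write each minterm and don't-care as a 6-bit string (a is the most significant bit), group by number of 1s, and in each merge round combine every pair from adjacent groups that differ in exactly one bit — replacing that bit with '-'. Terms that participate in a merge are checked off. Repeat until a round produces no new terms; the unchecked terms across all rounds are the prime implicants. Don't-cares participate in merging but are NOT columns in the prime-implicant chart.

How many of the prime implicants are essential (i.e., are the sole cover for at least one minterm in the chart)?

size-2^0 implicants → 100000  100111  110101(✓)  111000(✓)  111010(✓)  111011(✓)  111101(✓)
size-2^1 implicants → 11-101  1110-0  11101-
Unchecked terms (primes): 100000, 100111, 11-101, 1110-0, 11101-
Minterm coverage:
  m32 ⊆ 100000 [E]
  m39 ⊆ 100111 [E]
  m53 ⊆ 11-101 [E]
  m56 ⊆ 1110-0 [E]
  m58 ⊆ 1110-0,11101-
  m59 ⊆ 11101- [E]
  m61 ⊆ 11-101 [E]
E = {100000, 100111, 11-101, 1110-0, 11101-}

5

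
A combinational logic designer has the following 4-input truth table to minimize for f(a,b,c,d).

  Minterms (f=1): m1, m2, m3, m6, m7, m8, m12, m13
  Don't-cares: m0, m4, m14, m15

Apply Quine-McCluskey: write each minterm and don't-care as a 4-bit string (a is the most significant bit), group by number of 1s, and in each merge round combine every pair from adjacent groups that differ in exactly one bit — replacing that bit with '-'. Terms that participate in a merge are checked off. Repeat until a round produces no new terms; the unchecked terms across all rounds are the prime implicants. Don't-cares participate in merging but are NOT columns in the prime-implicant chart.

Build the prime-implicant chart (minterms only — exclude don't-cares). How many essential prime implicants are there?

Round 0: 0000✓ 0001✓ 0010✓ 0011✓ 0100✓ 0110✓ 0111✓ 1000✓ 1100✓ 1101✓ 1110✓ 1111✓
Round 1: -000✓ -100✓ -110✓ -111✓ 0-00✓ 0-10✓ 0-11✓ 00-0✓ 00-1✓ 000-✓ 001-✓ 01-0✓ 011-✓ 1-00✓ 11-0✓ 11-1✓ 110-✓ 111-✓
Round 2: --00 -1-0 -11- 0--0 0-1- 00-- 11--
PIs = {--00, -1-0, -11-, 0--0, 0-1-, 00--, 11--}
Coverage chart:
  m1: 00-- ←essential
  m2: 0--0,0-1-,00--
  m3: 0-1-,00--
  m6: -1-0,-11-,0--0,0-1-
  m7: -11-,0-1-
  m8: --00 ←essential
  m12: --00,-1-0,11--
  m13: 11-- ←essential
Essential: --00, 00--, 11--

3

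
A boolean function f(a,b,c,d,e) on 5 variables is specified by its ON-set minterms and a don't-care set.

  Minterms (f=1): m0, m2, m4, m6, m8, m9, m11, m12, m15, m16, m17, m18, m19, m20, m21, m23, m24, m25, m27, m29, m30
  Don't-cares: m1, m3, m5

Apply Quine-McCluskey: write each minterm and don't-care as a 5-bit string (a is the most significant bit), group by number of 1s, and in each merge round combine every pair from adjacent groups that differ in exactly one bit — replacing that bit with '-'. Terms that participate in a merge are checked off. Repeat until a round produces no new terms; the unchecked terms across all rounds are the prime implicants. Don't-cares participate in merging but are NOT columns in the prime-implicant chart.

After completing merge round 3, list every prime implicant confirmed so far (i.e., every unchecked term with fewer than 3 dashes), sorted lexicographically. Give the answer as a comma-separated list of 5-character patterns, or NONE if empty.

size-2^0 implicants → 00000(✓)  00001(✓)  00010(✓)  00011(✓)  00100(✓)  00101(✓)  00110(✓)  01000(✓)  01001(✓)  01011(✓)  01100(✓)  01111(✓)  10000(✓)  10001(✓)  10010(✓)  10011(✓)  10100(✓)  10101(✓)  10111(✓)  11000(✓)  11001(✓)  11011(✓)  11101(✓)  11110
size-2^1 implicants → -0000(✓)  -0001(✓)  -0010(✓)  -0011(✓)  -0100(✓)  -0101(✓)  -1000(✓)  -1001(✓)  -1011(✓)  0-000(✓)  0-001(✓)  0-011(✓)  0-100(✓)  00-00(✓)  00-01(✓)  00-10(✓)  000-0(✓)  000-1(✓)  0000-(✓)  0001-(✓)  001-0(✓)  0010-(✓)  01-00(✓)  01-11  010-1(✓)  0100-(✓)  1-000(✓)  1-001(✓)  1-011(✓)  1-101(✓)  10-00(✓)  10-01(✓)  10-11(✓)  100-0(✓)  100-1(✓)  1000-(✓)  1001-(✓)  101-1(✓)  1010-(✓)  11-01(✓)  110-1(✓)  1100-(✓)
size-2^2 implicants → --000(✓)  --001(✓)  --011(✓)  -0-00(✓)  -0-01(✓)  -00-0(✓)  -00-1(✓)  -000-(✓)  -001-(✓)  -010-(✓)  -10-1(✓)  -100-(✓)  0--00  0-0-1(✓)  0-00-(✓)  00--0  00-0-(✓)  000--(✓)  1--01  1-0-1(✓)  1-00-(✓)  10--1  10-0-(✓)  100--(✓)
size-2^3 implicants → --0-1  --00-  -0-0-  -00--
Unchecked terms (primes): --0-1, --00-, -0-0-, -00--, 0--00, 00--0, 01-11, 1--01, 10--1, 11110

0--00, 00--0, 01-11, 1--01, 10--1, 11110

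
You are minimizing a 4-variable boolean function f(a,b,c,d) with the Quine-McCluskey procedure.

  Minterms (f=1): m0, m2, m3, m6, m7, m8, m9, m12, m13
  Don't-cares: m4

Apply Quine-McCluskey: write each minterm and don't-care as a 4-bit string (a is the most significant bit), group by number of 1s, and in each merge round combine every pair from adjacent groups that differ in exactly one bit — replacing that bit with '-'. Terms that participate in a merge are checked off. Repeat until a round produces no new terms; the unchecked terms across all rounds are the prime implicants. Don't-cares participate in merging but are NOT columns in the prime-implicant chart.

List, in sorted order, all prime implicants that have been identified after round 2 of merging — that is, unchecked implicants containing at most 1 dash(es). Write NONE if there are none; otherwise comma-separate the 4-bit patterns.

size-2^0 implicants → 0000(✓)  0010(✓)  0011(✓)  0100(✓)  0110(✓)  0111(✓)  1000(✓)  1001(✓)  1100(✓)  1101(✓)
size-2^1 implicants → -000(✓)  -100(✓)  0-00(✓)  0-10(✓)  0-11(✓)  00-0(✓)  001-(✓)  01-0(✓)  011-(✓)  1-00(✓)  1-01(✓)  100-(✓)  110-(✓)
size-2^2 implicants → --00  0--0  0-1-  1-0-
Unchecked terms (primes): --00, 0--0, 0-1-, 1-0-

NONE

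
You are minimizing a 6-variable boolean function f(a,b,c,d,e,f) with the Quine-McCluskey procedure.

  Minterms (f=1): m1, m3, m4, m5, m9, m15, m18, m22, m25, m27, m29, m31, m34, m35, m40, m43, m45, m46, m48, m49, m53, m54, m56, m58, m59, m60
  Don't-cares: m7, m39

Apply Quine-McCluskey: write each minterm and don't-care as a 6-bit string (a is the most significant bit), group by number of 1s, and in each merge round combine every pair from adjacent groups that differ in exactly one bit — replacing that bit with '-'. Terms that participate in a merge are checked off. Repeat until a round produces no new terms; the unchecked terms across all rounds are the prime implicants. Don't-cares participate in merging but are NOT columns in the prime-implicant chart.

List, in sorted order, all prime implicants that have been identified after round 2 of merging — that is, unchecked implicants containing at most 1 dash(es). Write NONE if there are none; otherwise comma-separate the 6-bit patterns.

-10110, -11011, 0-1001, 0-1111, 00-001, 00-111, 00010-, 010-10, 1-1000, 1-1011, 10-011, 10001-, 101101, 101110, 11-000, 110-01, 11000-, 111-00, 1110-0, 11101-

size-2^0 implicants → 000001(✓)  000011(✓)  000100(✓)  000101(✓)  000111(✓)  001001(✓)  001111(✓)  010010(✓)  010110(✓)  011001(✓)  011011(✓)  011101(✓)  011111(✓)  100010(✓)  100011(✓)  100111(✓)  101000(✓)  101011(✓)  101101  101110  110000(✓)  110001(✓)  110101(✓)  110110(✓)  111000(✓)  111010(✓)  111011(✓)  111100(✓)
size-2^1 implicants → -00011(✓)  -00111(✓)  -10110  -11011  0-1001  0-1111  00-001  00-111  000-01(✓)  000-11(✓)  0000-1(✓)  0001-1(✓)  00010-  010-10  011-01(✓)  011-11(✓)  0110-1(✓)  0111-1(✓)  1-1000  1-1011  10-011  100-11(✓)  10001-  11-000  110-01  11000-  111-00  1110-0  11101-
size-2^2 implicants → -00-11  000--1  011--1
Unchecked terms (primes): -00-11, -10110, -11011, 0-1001, 0-1111, 00-001, 00-111, 000--1, 00010-, 010-10, 011--1, 1-1000, 1-1011, 10-011, 10001-, 101101, 101110, 11-000, 110-01, 11000-, 111-00, 1110-0, 11101-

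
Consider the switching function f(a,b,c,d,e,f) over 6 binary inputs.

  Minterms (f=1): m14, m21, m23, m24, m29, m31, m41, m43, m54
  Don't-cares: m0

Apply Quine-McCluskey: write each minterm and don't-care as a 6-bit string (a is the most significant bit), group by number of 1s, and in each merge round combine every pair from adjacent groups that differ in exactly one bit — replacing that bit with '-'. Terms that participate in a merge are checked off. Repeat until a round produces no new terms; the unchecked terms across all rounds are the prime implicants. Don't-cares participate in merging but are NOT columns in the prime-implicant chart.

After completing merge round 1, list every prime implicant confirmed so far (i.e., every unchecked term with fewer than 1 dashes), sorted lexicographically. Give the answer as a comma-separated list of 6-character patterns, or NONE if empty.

000000, 001110, 011000, 110110

[col 0] 000000, 001110, 010101*, 010111*, 011000, 011101*, 011111*, 101001*, 101011*, 110110
[col 1] 01-101*, 01-111*, 0101-1*, 0111-1*, 1010-1
[col 2] 01-1-1
Prime implicants: 000000, 001110, 01-1-1, 011000, 1010-1, 110110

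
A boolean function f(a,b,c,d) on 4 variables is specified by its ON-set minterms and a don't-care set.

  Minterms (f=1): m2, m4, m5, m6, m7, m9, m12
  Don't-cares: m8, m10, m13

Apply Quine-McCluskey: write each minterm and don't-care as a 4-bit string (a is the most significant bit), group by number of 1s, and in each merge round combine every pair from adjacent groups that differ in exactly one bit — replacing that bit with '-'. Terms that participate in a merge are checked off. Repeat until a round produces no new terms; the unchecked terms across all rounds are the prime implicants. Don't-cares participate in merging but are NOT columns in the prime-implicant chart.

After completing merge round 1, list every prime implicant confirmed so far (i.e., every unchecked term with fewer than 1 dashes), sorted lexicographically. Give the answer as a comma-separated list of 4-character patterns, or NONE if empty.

NONE

[col 0] 0010*, 0100*, 0101*, 0110*, 0111*, 1000*, 1001*, 1010*, 1100*, 1101*
[col 1] -010, -100*, -101*, 0-10, 01-0*, 01-1*, 010-*, 011-*, 1-00*, 1-01*, 10-0, 100-*, 110-*
[col 2] -10-, 01--, 1-0-
Prime implicants: -010, -10-, 0-10, 01--, 1-0-, 10-0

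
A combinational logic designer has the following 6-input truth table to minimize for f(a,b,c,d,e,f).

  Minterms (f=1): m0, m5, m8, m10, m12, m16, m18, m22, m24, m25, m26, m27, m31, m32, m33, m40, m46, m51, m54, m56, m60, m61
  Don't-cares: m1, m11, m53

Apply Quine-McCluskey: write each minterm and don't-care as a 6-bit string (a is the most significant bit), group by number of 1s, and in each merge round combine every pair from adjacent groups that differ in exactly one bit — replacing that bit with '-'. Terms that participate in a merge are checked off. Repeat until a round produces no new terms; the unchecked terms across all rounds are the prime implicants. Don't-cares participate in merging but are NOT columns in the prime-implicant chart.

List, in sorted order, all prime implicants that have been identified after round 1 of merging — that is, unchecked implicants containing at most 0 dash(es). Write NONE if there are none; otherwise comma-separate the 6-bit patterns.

Round 0: 000000✓ 000001✓ 000101✓ 001000✓ 001010✓ 001011✓ 001100✓ 010000✓ 010010✓ 010110✓ 011000✓ 011001✓ 011010✓ 011011✓ 011111✓ 100000✓ 100001✓ 101000✓ 101110 110011 110101✓ 110110✓ 111000✓ 111100✓ 111101✓
Round 1: -00000✓ -00001✓ -01000✓ -10110 -11000✓ 0-0000✓ 0-1000✓ 0-1010✓ 0-1011✓ 00-000✓ 000-01 00000-✓ 001-00 0010-0✓ 00101-✓ 01-000✓ 01-010✓ 010-10 0100-0✓ 011-11 0110-0✓ 0110-1✓ 01100-✓ 01101-✓ 1-1000✓ 10-000✓ 10000-✓ 11-101 111-00 11110-
Round 2: --1000 -0-000 -0000- 0--000 0-10-0 0-101- 01-0-0 0110--
PIs = {--1000, -0-000, -0000-, -10110, 0--000, 0-10-0, 0-101-, 000-01, 001-00, 01-0-0, 010-10, 011-11, 0110--, 101110, 11-101, 110011, 111-00, 11110-}

101110, 110011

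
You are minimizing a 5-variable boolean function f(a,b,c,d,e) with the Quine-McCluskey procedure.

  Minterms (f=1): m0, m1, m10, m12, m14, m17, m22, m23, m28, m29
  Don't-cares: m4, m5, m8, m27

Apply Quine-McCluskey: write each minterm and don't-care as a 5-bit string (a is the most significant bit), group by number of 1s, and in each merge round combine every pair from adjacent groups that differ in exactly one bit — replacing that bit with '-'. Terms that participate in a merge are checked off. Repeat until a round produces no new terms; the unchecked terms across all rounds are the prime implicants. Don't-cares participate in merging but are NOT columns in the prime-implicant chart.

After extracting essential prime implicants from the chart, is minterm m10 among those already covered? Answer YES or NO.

YES

[col 0] 00000*, 00001*, 00100*, 00101*, 01000*, 01010*, 01100*, 01110*, 10001*, 10110*, 10111*, 11011, 11100*, 11101*
[col 1] -0001, -1100, 0-000*, 0-100*, 00-00*, 00-01*, 0000-*, 0010-*, 01-00*, 01-10*, 010-0*, 011-0*, 1011-, 1110-
[col 2] 0--00, 00-0-, 01--0
Prime implicants: -0001, -1100, 0--00, 00-0-, 01--0, 1011-, 11011, 1110-
PI chart (minterm → PIs covering it):
  0 | 0--00,00-0-
  1 | -0001,00-0-
  10 | 01--0  (sole → essential)
  12 | -1100,0--00,01--0
  14 | 01--0  (sole → essential)
  17 | -0001  (sole → essential)
  22 | 1011-  (sole → essential)
  23 | 1011-  (sole → essential)
  28 | -1100,1110-
  29 | 1110-  (sole → essential)
Essential prime implicants: -0001, 01--0, 1011-, 1110-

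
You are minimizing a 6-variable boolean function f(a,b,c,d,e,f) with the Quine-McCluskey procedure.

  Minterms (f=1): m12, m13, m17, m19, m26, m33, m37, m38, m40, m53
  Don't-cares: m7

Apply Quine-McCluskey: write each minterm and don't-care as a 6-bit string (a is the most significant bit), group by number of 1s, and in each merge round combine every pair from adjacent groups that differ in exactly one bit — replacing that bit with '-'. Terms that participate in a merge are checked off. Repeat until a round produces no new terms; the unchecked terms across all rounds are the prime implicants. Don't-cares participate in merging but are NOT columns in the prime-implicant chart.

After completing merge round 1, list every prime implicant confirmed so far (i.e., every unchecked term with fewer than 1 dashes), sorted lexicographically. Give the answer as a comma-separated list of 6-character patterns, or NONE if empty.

size-2^0 implicants → 000111  001100(✓)  001101(✓)  010001(✓)  010011(✓)  011010  100001(✓)  100101(✓)  100110  101000  110101(✓)
size-2^1 implicants → 00110-  0100-1  1-0101  100-01
Unchecked terms (primes): 000111, 00110-, 0100-1, 011010, 1-0101, 100-01, 100110, 101000

000111, 011010, 100110, 101000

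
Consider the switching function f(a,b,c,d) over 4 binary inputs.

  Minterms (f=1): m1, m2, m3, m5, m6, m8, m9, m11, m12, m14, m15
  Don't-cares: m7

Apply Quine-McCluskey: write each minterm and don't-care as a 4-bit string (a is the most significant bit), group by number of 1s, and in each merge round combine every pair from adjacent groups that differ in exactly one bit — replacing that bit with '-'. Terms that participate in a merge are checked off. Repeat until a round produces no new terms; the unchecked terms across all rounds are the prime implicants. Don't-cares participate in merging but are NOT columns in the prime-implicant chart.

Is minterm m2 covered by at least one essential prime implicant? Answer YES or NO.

YES

[col 0] 0001*, 0010*, 0011*, 0101*, 0110*, 0111*, 1000*, 1001*, 1011*, 1100*, 1110*, 1111*
[col 1] -001*, -011*, -110*, -111*, 0-01*, 0-10*, 0-11*, 00-1*, 001-*, 01-1*, 011-*, 1-00, 1-11*, 10-1*, 100-, 11-0, 111-*
[col 2] --11, -0-1, -11-, 0--1, 0-1-
Prime implicants: --11, -0-1, -11-, 0--1, 0-1-, 1-00, 100-, 11-0
PI chart (minterm → PIs covering it):
  1 | -0-1,0--1
  2 | 0-1-  (sole → essential)
  3 | --11,-0-1,0--1,0-1-
  5 | 0--1  (sole → essential)
  6 | -11-,0-1-
  8 | 1-00,100-
  9 | -0-1,100-
  11 | --11,-0-1
  12 | 1-00,11-0
  14 | -11-,11-0
  15 | --11,-11-
Essential prime implicants: 0--1, 0-1-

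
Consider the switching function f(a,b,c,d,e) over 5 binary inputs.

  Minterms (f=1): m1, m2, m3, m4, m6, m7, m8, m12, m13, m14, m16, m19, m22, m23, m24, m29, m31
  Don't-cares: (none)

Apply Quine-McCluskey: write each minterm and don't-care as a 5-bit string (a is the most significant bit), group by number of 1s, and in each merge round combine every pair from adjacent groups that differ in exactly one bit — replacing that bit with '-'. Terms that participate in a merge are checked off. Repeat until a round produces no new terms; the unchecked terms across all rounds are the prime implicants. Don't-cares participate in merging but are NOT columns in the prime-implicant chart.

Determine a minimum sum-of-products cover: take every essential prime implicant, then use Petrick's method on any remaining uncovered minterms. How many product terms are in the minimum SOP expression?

9

Round 0: 00001✓ 00010✓ 00011✓ 00100✓ 00110✓ 00111✓ 01000✓ 01100✓ 01101✓ 01110✓ 10000✓ 10011✓ 10110✓ 10111✓ 11000✓ 11101✓ 11111✓
Round 1: -0011✓ -0110✓ -0111✓ -1000 -1101 0-100✓ 0-110✓ 00-10✓ 00-11✓ 000-1 0001-✓ 001-0✓ 0011-✓ 01-00 011-0✓ 0110- 1-000 1-111 10-11✓ 1011-✓ 111-1
Round 2: -0-11 -011- 0-1-0 00-1-
PIs = {-0-11, -011-, -1000, -1101, 0-1-0, 00-1-, 000-1, 01-00, 0110-, 1-000, 1-111, 111-1}
Coverage chart:
  m1: 000-1 ←essential
  m2: 00-1- ←essential
  m3: -0-11,00-1-,000-1
  m4: 0-1-0 ←essential
  m6: -011-,0-1-0,00-1-
  m7: -0-11,-011-,00-1-
  m8: -1000,01-00
  m12: 0-1-0,01-00,0110-
  m13: -1101,0110-
  m14: 0-1-0 ←essential
  m16: 1-000 ←essential
  m19: -0-11 ←essential
  m22: -011- ←essential
  m23: -0-11,-011-,1-111
  m24: -1000,1-000
  m29: -1101,111-1
  m31: 1-111,111-1
Essential: -0-11, -011-, 0-1-0, 00-1-, 000-1, 1-000
Petrick residual → -1000, -1101, 1-111
Min cover (9 terms): b'de + b'cd + bc'd'e' + bcd'e + a'ce' + a'b'd + a'b'c'e + ac'd'e' + acde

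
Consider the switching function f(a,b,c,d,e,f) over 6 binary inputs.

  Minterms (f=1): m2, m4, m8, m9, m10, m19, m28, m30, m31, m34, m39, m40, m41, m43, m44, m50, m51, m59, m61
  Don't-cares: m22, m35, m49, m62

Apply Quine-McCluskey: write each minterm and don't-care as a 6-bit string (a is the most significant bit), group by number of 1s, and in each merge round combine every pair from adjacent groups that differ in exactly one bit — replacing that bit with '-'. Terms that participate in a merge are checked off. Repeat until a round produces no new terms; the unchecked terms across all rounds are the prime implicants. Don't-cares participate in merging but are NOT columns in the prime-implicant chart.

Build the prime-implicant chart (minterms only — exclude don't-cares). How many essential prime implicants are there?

[col 0] 000010*, 000100, 001000*, 001001*, 001010*, 010011*, 010110*, 011100*, 011110*, 011111*, 100010*, 100011*, 100111*, 101000*, 101001*, 101011*, 101100*, 110001*, 110010*, 110011*, 111011*, 111101, 111110*
[col 1] -00010, -01000*, -01001*, -10011, -11110, 00-010, 0010-0, 00100-*, 01-110, 0111-0, 01111-, 1-0010*, 1-0011*, 1-1011*, 10-011*, 100-11, 10001-*, 101-00, 1010-1, 10100-*, 11-011*, 1100-1, 11001-*
[col 2] -0100-, 1--011, 1-001-
Prime implicants: -00010, -0100-, -10011, -11110, 00-010, 000100, 0010-0, 01-110, 0111-0, 01111-, 1--011, 1-001-, 100-11, 101-00, 1010-1, 1100-1, 111101
PI chart (minterm → PIs covering it):
  2 | -00010,00-010
  4 | 000100  (sole → essential)
  8 | -0100-,0010-0
  9 | -0100-  (sole → essential)
  10 | 00-010,0010-0
  19 | -10011  (sole → essential)
  28 | 0111-0  (sole → essential)
  30 | -11110,01-110,0111-0,01111-
  31 | 01111-  (sole → essential)
  34 | -00010,1-001-
  39 | 100-11  (sole → essential)
  40 | -0100-,101-00
  41 | -0100-,1010-1
  43 | 1--011,1010-1
  44 | 101-00  (sole → essential)
  50 | 1-001-  (sole → essential)
  51 | -10011,1--011,1-001-,1100-1
  59 | 1--011  (sole → essential)
  61 | 111101  (sole → essential)
Essential prime implicants: -0100-, -10011, 000100, 0111-0, 01111-, 1--011, 1-001-, 100-11, 101-00, 111101

10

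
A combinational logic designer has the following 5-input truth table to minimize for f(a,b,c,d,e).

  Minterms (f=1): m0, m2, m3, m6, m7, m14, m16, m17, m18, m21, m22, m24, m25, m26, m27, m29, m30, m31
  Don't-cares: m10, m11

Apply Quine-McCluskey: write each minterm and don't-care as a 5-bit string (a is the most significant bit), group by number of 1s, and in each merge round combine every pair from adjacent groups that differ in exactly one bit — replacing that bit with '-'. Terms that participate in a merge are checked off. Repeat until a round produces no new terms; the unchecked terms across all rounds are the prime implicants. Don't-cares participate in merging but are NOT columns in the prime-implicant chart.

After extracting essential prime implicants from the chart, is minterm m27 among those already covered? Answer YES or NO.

NO

size-2^0 implicants → 00000(✓)  00010(✓)  00011(✓)  00110(✓)  00111(✓)  01010(✓)  01011(✓)  01110(✓)  10000(✓)  10001(✓)  10010(✓)  10101(✓)  10110(✓)  11000(✓)  11001(✓)  11010(✓)  11011(✓)  11101(✓)  11110(✓)  11111(✓)
size-2^1 implicants → -0000(✓)  -0010(✓)  -0110(✓)  -1010(✓)  -1011(✓)  -1110(✓)  0-010(✓)  0-011(✓)  0-110(✓)  00-10(✓)  00-11(✓)  000-0(✓)  0001-(✓)  0011-(✓)  01-10(✓)  0101-(✓)  1-000(✓)  1-001(✓)  1-010(✓)  1-101(✓)  1-110(✓)  10-01(✓)  10-10(✓)  100-0(✓)  1000-(✓)  11-01(✓)  11-10(✓)  11-11(✓)  110-0(✓)  110-1(✓)  1100-(✓)  1101-(✓)  111-1(✓)  1111-(✓)
size-2^2 implicants → --010(✓)  --110(✓)  -0-10(✓)  -00-0  -1-10(✓)  -101-  0--10(✓)  0-01-  00-1-  1--01  1--10(✓)  1-0-0  1-00-  11--1  11-1-  110--
size-2^3 implicants → ---10
Unchecked terms (primes): ---10, -00-0, -101-, 0-01-, 00-1-, 1--01, 1-0-0, 1-00-, 11--1, 11-1-, 110--
Minterm coverage:
  m0 ⊆ -00-0 [E]
  m2 ⊆ ---10,-00-0,0-01-,00-1-
  m3 ⊆ 0-01-,00-1-
  m6 ⊆ ---10,00-1-
  m7 ⊆ 00-1- [E]
  m14 ⊆ ---10 [E]
  m16 ⊆ -00-0,1-0-0,1-00-
  m17 ⊆ 1--01,1-00-
  m18 ⊆ ---10,-00-0,1-0-0
  m21 ⊆ 1--01 [E]
  m22 ⊆ ---10 [E]
  m24 ⊆ 1-0-0,1-00-,110--
  m25 ⊆ 1--01,1-00-,11--1,110--
  m26 ⊆ ---10,-101-,1-0-0,11-1-,110--
  m27 ⊆ -101-,11--1,11-1-,110--
  m29 ⊆ 1--01,11--1
  m30 ⊆ ---10,11-1-
  m31 ⊆ 11--1,11-1-
E = {---10, -00-0, 00-1-, 1--01}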